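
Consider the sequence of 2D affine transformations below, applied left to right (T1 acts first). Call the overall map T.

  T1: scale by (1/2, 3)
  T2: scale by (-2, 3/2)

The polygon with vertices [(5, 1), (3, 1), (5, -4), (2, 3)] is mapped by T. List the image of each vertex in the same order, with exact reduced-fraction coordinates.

T1 scale by (1/2, 3): (5, 1) → (5/2, 3); (3, 1) → (3/2, 3); (5, -4) → (5/2, -12); (2, 3) → (1, 9)
T2 scale by (-2, 3/2): (5/2, 3) → (-5, 9/2); (3/2, 3) → (-3, 9/2); (5/2, -12) → (-5, -18); (1, 9) → (-2, 27/2)

image vertices: (-5, 9/2), (-3, 9/2), (-5, -18), (-2, 27/2)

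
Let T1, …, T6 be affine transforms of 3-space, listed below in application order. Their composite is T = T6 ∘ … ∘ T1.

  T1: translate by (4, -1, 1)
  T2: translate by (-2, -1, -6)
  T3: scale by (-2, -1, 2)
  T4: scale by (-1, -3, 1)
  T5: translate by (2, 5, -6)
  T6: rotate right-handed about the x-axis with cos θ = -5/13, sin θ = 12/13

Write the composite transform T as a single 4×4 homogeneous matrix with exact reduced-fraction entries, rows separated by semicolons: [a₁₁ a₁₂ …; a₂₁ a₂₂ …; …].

T = [2 0 0 6; 0 -15/13 -24/13 197/13; 0 36/13 -10/13 68/13; 0 0 0 1]

T1 = [1 0 0 4; 0 1 0 -1; 0 0 1 1; 0 0 0 1]
T2·T1 = [1 0 0 2; 0 1 0 -2; 0 0 1 -5; 0 0 0 1]
T3·…·T1 = [-2 0 0 -4; 0 -1 0 2; 0 0 2 -10; 0 0 0 1]
T4·…·T1 = [2 0 0 4; 0 3 0 -6; 0 0 2 -10; 0 0 0 1]
T5·…·T1 = [2 0 0 6; 0 3 0 -1; 0 0 2 -16; 0 0 0 1]
T6·…·T1 = [2 0 0 6; 0 -15/13 -24/13 197/13; 0 36/13 -10/13 68/13; 0 0 0 1]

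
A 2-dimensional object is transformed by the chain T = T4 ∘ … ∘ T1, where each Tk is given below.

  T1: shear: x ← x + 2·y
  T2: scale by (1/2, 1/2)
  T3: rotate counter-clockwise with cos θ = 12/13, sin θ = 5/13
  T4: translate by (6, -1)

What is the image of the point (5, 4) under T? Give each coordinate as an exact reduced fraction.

T(p) = (146/13, 87/26)

T1 shear: x ← x + 2·y: (5, 4) → (13, 4)
T2 scale by (1/2, 1/2): (13, 4) → (13/2, 2)
T3 rotate counter-clockwise with cos θ = 12/13, sin θ = 5/13: (13/2, 2) → (68/13, 113/26)
T4 translate by (6, -1): (68/13, 113/26) → (146/13, 87/26)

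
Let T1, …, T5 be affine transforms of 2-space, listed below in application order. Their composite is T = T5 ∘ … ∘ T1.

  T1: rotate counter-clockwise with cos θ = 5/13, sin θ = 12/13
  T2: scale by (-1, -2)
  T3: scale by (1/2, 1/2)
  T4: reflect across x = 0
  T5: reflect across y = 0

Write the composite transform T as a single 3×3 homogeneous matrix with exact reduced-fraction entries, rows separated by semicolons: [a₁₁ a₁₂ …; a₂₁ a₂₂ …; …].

T = [5/26 -6/13 0; 12/13 5/13 0; 0 0 1]

T1 = [5/13 -12/13 0; 12/13 5/13 0; 0 0 1]
T2·T1 = [-5/13 12/13 0; -24/13 -10/13 0; 0 0 1]
T3·…·T1 = [-5/26 6/13 0; -12/13 -5/13 0; 0 0 1]
T4·…·T1 = [5/26 -6/13 0; -12/13 -5/13 0; 0 0 1]
T5·…·T1 = [5/26 -6/13 0; 12/13 5/13 0; 0 0 1]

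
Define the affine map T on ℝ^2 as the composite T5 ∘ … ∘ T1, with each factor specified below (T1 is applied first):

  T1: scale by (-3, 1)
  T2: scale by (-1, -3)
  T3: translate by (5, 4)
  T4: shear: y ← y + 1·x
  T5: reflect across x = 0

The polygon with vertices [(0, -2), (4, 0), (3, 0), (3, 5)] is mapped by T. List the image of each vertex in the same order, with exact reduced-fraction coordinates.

image vertices: (-5, 15), (-17, 21), (-14, 18), (-14, 3)

T1 scale by (-3, 1): (0, -2) → (0, -2); (4, 0) → (-12, 0); (3, 0) → (-9, 0); (3, 5) → (-9, 5)
T2 scale by (-1, -3): (0, -2) → (0, 6); (-12, 0) → (12, 0); (-9, 0) → (9, 0); (-9, 5) → (9, -15)
T3 translate by (5, 4): (0, 6) → (5, 10); (12, 0) → (17, 4); (9, 0) → (14, 4); (9, -15) → (14, -11)
T4 shear: y ← y + 1·x: (5, 10) → (5, 15); (17, 4) → (17, 21); (14, 4) → (14, 18); (14, -11) → (14, 3)
T5 reflect across x = 0: (5, 15) → (-5, 15); (17, 21) → (-17, 21); (14, 18) → (-14, 18); (14, 3) → (-14, 3)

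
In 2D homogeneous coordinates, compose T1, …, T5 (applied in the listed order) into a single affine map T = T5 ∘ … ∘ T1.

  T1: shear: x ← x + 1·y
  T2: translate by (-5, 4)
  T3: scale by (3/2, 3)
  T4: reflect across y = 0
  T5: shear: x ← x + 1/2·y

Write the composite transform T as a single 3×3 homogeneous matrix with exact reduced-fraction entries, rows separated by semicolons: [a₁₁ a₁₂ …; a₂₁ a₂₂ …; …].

T = [3/2 0 -27/2; 0 -3 -12; 0 0 1]

T1 = [1 1 0; 0 1 0; 0 0 1]
T2·T1 = [1 1 -5; 0 1 4; 0 0 1]
T3·…·T1 = [3/2 3/2 -15/2; 0 3 12; 0 0 1]
T4·…·T1 = [3/2 3/2 -15/2; 0 -3 -12; 0 0 1]
T5·…·T1 = [3/2 0 -27/2; 0 -3 -12; 0 0 1]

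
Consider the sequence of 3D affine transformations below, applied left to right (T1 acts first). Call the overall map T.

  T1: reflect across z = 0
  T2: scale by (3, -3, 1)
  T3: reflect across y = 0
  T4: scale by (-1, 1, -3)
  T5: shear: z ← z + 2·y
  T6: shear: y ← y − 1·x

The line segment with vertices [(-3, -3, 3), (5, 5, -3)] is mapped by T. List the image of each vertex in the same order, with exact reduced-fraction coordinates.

T1 reflect across z = 0: (-3, -3, 3) → (-3, -3, -3); (5, 5, -3) → (5, 5, 3)
T2 scale by (3, -3, 1): (-3, -3, -3) → (-9, 9, -3); (5, 5, 3) → (15, -15, 3)
T3 reflect across y = 0: (-9, 9, -3) → (-9, -9, -3); (15, -15, 3) → (15, 15, 3)
T4 scale by (-1, 1, -3): (-9, -9, -3) → (9, -9, 9); (15, 15, 3) → (-15, 15, -9)
T5 shear: z ← z + 2·y: (9, -9, 9) → (9, -9, -9); (-15, 15, -9) → (-15, 15, 21)
T6 shear: y ← y − 1·x: (9, -9, -9) → (9, -18, -9); (-15, 15, 21) → (-15, 30, 21)

image vertices: (9, -18, -9), (-15, 30, 21)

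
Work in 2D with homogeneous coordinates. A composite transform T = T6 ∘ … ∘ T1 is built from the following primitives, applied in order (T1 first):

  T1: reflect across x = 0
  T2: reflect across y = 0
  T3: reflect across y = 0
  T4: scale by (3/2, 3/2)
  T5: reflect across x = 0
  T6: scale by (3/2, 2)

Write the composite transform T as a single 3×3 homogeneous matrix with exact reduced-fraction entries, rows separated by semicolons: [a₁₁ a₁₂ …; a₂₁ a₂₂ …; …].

T = [9/4 0 0; 0 3 0; 0 0 1]

T1 = [-1 0 0; 0 1 0; 0 0 1]
T2·T1 = [-1 0 0; 0 -1 0; 0 0 1]
T3·…·T1 = [-1 0 0; 0 1 0; 0 0 1]
T4·…·T1 = [-3/2 0 0; 0 3/2 0; 0 0 1]
T5·…·T1 = [3/2 0 0; 0 3/2 0; 0 0 1]
T6·…·T1 = [9/4 0 0; 0 3 0; 0 0 1]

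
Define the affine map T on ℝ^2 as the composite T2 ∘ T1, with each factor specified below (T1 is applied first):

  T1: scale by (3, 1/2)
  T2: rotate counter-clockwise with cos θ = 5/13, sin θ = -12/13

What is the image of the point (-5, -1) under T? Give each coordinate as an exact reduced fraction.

T1 scale by (3, 1/2): (-5, -1) → (-15, -1/2)
T2 rotate counter-clockwise with cos θ = 5/13, sin θ = -12/13: (-15, -1/2) → (-81/13, 355/26)

T(p) = (-81/13, 355/26)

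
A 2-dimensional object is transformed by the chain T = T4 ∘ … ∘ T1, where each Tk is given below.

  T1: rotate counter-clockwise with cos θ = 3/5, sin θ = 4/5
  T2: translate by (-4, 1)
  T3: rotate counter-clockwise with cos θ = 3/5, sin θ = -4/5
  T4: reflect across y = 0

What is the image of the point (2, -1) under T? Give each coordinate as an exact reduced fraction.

T(p) = (2/5, -14/5)

T1 rotate counter-clockwise with cos θ = 3/5, sin θ = 4/5: (2, -1) → (2, 1)
T2 translate by (-4, 1): (2, 1) → (-2, 2)
T3 rotate counter-clockwise with cos θ = 3/5, sin θ = -4/5: (-2, 2) → (2/5, 14/5)
T4 reflect across y = 0: (2/5, 14/5) → (2/5, -14/5)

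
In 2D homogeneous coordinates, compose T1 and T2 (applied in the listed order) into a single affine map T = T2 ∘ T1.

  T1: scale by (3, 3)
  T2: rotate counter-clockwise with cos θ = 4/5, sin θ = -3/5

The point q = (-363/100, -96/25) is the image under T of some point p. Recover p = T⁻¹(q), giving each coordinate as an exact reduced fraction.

T1 = [3 0 0; 0 3 0; 0 0 1]
T2·T1 = [12/5 9/5 0; -9/5 12/5 0; 0 0 1]
det M = 9; M⁻¹ = [4/15 -1/5 0; 1/5 4/15 0; 0 0 1]
M⁻¹ · (-363/100, -96/25)ᵀ = (-1/5, -7/4)ᵀ

p = (-1/5, -7/4)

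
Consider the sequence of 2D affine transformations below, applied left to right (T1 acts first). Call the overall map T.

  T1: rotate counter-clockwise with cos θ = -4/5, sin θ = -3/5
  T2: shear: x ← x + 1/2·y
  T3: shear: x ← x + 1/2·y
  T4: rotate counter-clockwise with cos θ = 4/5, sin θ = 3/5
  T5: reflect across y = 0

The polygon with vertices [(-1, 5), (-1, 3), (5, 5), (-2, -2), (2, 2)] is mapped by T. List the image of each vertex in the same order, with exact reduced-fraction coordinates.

image vertices: (59/25, 62/25), (43/25, 24/25), (-11/5, 52/5), (22/25, -104/25), (-22/25, 104/25)

T1 rotate counter-clockwise with cos θ = -4/5, sin θ = -3/5: (-1, 5) → (19/5, -17/5); (-1, 3) → (13/5, -9/5); (5, 5) → (-1, -7); (-2, -2) → (2/5, 14/5); (2, 2) → (-2/5, -14/5)
T2 shear: x ← x + 1/2·y: (19/5, -17/5) → (21/10, -17/5); (13/5, -9/5) → (17/10, -9/5); (-1, -7) → (-9/2, -7); (2/5, 14/5) → (9/5, 14/5); (-2/5, -14/5) → (-9/5, -14/5)
T3 shear: x ← x + 1/2·y: (21/10, -17/5) → (2/5, -17/5); (17/10, -9/5) → (4/5, -9/5); (-9/2, -7) → (-8, -7); (9/5, 14/5) → (16/5, 14/5); (-9/5, -14/5) → (-16/5, -14/5)
T4 rotate counter-clockwise with cos θ = 4/5, sin θ = 3/5: (2/5, -17/5) → (59/25, -62/25); (4/5, -9/5) → (43/25, -24/25); (-8, -7) → (-11/5, -52/5); (16/5, 14/5) → (22/25, 104/25); (-16/5, -14/5) → (-22/25, -104/25)
T5 reflect across y = 0: (59/25, -62/25) → (59/25, 62/25); (43/25, -24/25) → (43/25, 24/25); (-11/5, -52/5) → (-11/5, 52/5); (22/25, 104/25) → (22/25, -104/25); (-22/25, -104/25) → (-22/25, 104/25)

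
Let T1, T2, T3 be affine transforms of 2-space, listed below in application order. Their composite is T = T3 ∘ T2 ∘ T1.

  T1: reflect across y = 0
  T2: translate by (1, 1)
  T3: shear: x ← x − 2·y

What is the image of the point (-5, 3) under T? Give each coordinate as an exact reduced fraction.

T(p) = (0, -2)

T1 reflect across y = 0: (-5, 3) → (-5, -3)
T2 translate by (1, 1): (-5, -3) → (-4, -2)
T3 shear: x ← x − 2·y: (-4, -2) → (0, -2)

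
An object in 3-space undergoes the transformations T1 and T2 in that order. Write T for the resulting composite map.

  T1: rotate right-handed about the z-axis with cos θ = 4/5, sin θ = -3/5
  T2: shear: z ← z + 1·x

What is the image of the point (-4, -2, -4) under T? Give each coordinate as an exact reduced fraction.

T1 rotate right-handed about the z-axis with cos θ = 4/5, sin θ = -3/5: (-4, -2, -4) → (-22/5, 4/5, -4)
T2 shear: z ← z + 1·x: (-22/5, 4/5, -4) → (-22/5, 4/5, -42/5)

T(p) = (-22/5, 4/5, -42/5)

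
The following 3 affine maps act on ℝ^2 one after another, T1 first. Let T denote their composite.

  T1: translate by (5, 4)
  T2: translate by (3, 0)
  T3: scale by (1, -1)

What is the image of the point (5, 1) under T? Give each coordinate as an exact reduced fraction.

T1 translate by (5, 4): (5, 1) → (10, 5)
T2 translate by (3, 0): (10, 5) → (13, 5)
T3 scale by (1, -1): (13, 5) → (13, -5)

T(p) = (13, -5)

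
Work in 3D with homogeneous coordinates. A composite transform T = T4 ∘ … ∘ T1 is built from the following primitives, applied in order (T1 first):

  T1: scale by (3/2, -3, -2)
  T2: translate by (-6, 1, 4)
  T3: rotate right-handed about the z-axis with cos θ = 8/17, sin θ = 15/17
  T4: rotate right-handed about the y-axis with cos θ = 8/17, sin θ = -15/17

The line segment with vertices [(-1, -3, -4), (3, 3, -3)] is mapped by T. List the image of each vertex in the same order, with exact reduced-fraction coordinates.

T1 scale by (3/2, -3, -2): (-1, -3, -4) → (-3/2, 9, 8); (3, 3, -3) → (9/2, -9, 6)
T2 translate by (-6, 1, 4): (-3/2, 9, 8) → (-15/2, 10, 12); (9/2, -9, 6) → (-3/2, -8, 10)
T3 rotate right-handed about the z-axis with cos θ = 8/17, sin θ = 15/17: (-15/2, 10, 12) → (-210/17, -65/34, 12); (-3/2, -8, 10) → (108/17, -173/34, 10)
T4 rotate right-handed about the y-axis with cos θ = 8/17, sin θ = -15/17: (-210/17, -65/34, 12) → (-4740/289, -65/34, -1518/289); (108/17, -173/34, 10) → (-1686/289, -173/34, 2980/289)

image vertices: (-4740/289, -65/34, -1518/289), (-1686/289, -173/34, 2980/289)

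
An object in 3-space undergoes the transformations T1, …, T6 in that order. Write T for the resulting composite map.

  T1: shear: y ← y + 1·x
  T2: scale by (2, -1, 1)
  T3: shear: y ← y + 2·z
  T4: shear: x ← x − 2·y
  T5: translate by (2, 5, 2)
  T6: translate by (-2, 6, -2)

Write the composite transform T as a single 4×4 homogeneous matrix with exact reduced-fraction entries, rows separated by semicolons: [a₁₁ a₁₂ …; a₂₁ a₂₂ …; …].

T = [4 2 -4 0; -1 -1 2 11; 0 0 1 0; 0 0 0 1]

T1 = [1 0 0 0; 1 1 0 0; 0 0 1 0; 0 0 0 1]
T2·T1 = [2 0 0 0; -1 -1 0 0; 0 0 1 0; 0 0 0 1]
T3·…·T1 = [2 0 0 0; -1 -1 2 0; 0 0 1 0; 0 0 0 1]
T4·…·T1 = [4 2 -4 0; -1 -1 2 0; 0 0 1 0; 0 0 0 1]
T5·…·T1 = [4 2 -4 2; -1 -1 2 5; 0 0 1 2; 0 0 0 1]
T6·…·T1 = [4 2 -4 0; -1 -1 2 11; 0 0 1 0; 0 0 0 1]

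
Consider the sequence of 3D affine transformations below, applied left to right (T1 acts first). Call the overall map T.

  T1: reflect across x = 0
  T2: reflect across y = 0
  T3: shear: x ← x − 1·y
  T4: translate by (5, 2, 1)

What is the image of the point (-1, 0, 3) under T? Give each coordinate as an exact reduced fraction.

T(p) = (6, 2, 4)

T1 reflect across x = 0: (-1, 0, 3) → (1, 0, 3)
T2 reflect across y = 0: (1, 0, 3) → (1, 0, 3)
T3 shear: x ← x − 1·y: (1, 0, 3) → (1, 0, 3)
T4 translate by (5, 2, 1): (1, 0, 3) → (6, 2, 4)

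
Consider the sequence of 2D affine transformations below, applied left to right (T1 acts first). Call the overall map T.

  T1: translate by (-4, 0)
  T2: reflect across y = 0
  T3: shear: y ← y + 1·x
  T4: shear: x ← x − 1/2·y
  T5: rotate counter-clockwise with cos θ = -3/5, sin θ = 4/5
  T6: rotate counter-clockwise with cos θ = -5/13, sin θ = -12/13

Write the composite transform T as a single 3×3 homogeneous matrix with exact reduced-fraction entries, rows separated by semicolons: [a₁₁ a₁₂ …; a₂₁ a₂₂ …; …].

T = [31/130 19/26 -62/65; 71/65 -11/13 -284/65; 0 0 1]

T1 = [1 0 -4; 0 1 0; 0 0 1]
T2·T1 = [1 0 -4; 0 -1 0; 0 0 1]
T3·…·T1 = [1 0 -4; 1 -1 -4; 0 0 1]
T4·…·T1 = [1/2 1/2 -2; 1 -1 -4; 0 0 1]
T5·…·T1 = [-11/10 1/2 22/5; -1/5 1 4/5; 0 0 1]
T6·…·T1 = [31/130 19/26 -62/65; 71/65 -11/13 -284/65; 0 0 1]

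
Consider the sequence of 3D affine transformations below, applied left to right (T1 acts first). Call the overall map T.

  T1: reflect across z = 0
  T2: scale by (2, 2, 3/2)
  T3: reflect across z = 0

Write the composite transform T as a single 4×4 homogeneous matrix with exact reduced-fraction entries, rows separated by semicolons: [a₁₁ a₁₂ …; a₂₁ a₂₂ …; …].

T = [2 0 0 0; 0 2 0 0; 0 0 3/2 0; 0 0 0 1]

T1 = [1 0 0 0; 0 1 0 0; 0 0 -1 0; 0 0 0 1]
T2·T1 = [2 0 0 0; 0 2 0 0; 0 0 -3/2 0; 0 0 0 1]
T3·…·T1 = [2 0 0 0; 0 2 0 0; 0 0 3/2 0; 0 0 0 1]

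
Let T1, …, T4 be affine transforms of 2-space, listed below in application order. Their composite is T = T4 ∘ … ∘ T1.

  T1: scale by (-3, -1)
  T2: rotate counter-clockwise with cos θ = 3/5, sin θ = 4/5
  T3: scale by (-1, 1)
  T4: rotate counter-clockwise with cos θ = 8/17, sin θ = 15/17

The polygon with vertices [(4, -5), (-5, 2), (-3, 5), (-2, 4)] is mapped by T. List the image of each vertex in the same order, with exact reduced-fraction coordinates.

T1 scale by (-3, -1): (4, -5) → (-12, 5); (-5, 2) → (15, -2); (-3, 5) → (9, -5); (-2, 4) → (6, -4)
T2 rotate counter-clockwise with cos θ = 3/5, sin θ = 4/5: (-12, 5) → (-56/5, -33/5); (15, -2) → (53/5, 54/5); (9, -5) → (47/5, 21/5); (6, -4) → (34/5, 12/5)
T3 scale by (-1, 1): (-56/5, -33/5) → (56/5, -33/5); (53/5, 54/5) → (-53/5, 54/5); (47/5, 21/5) → (-47/5, 21/5); (34/5, 12/5) → (-34/5, 12/5)
T4 rotate counter-clockwise with cos θ = 8/17, sin θ = 15/17: (56/5, -33/5) → (943/85, 576/85); (-53/5, 54/5) → (-1234/85, -363/85); (-47/5, 21/5) → (-691/85, -537/85); (-34/5, 12/5) → (-452/85, -414/85)

image vertices: (943/85, 576/85), (-1234/85, -363/85), (-691/85, -537/85), (-452/85, -414/85)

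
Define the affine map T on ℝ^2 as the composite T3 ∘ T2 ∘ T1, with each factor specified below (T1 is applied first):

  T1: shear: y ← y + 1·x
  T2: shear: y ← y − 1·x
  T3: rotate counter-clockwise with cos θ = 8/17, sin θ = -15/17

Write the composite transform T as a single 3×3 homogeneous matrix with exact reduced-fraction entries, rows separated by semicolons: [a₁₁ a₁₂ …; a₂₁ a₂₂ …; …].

T = [8/17 15/17 0; -15/17 8/17 0; 0 0 1]

T1 = [1 0 0; 1 1 0; 0 0 1]
T2·T1 = [1 0 0; 0 1 0; 0 0 1]
T3·…·T1 = [8/17 15/17 0; -15/17 8/17 0; 0 0 1]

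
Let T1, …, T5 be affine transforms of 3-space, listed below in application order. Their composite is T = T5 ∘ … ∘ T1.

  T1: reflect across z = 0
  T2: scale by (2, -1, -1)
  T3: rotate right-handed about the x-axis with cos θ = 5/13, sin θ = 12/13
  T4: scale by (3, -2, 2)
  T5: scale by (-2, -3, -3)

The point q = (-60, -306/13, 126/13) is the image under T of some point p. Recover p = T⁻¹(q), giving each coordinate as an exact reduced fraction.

p = (5, 3, 3)

T1 = [1 0 0 0; 0 1 0 0; 0 0 -1 0; 0 0 0 1]
T2·T1 = [2 0 0 0; 0 -1 0 0; 0 0 1 0; 0 0 0 1]
T3·…·T1 = [2 0 0 0; 0 -5/13 -12/13 0; 0 -12/13 5/13 0; 0 0 0 1]
T4·…·T1 = [6 0 0 0; 0 10/13 24/13 0; 0 -24/13 10/13 0; 0 0 0 1]
T5·…·T1 = [-12 0 0 0; 0 -30/13 -72/13 0; 0 72/13 -30/13 0; 0 0 0 1]
det M = -432; M⁻¹ = [-1/12 0 0 0; 0 -5/78 2/13 0; 0 -2/13 -5/78 0; 0 0 0 1]
M⁻¹ · (-60, -306/13, 126/13)ᵀ = (5, 3, 3)ᵀ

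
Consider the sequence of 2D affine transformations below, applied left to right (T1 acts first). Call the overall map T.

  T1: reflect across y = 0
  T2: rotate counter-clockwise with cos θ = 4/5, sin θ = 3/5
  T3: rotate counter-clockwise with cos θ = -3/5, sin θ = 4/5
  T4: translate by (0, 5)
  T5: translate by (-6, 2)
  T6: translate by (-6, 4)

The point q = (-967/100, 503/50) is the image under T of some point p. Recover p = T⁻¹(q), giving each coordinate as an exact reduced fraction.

p = (-5/2, -1/4)

T1 = [1 0 0; 0 -1 0; 0 0 1]
T2·T1 = [4/5 3/5 0; 3/5 -4/5 0; 0 0 1]
T3·…·T1 = [-24/25 7/25 0; 7/25 24/25 0; 0 0 1]
T4·…·T1 = [-24/25 7/25 0; 7/25 24/25 5; 0 0 1]
T5·…·T1 = [-24/25 7/25 -6; 7/25 24/25 7; 0 0 1]
T6·…·T1 = [-24/25 7/25 -12; 7/25 24/25 11; 0 0 1]
det M = -1; M⁻¹ = [-24/25 7/25 -73/5; 7/25 24/25 -36/5; 0 0 1]
M⁻¹ · (-967/100, 503/50)ᵀ = (-5/2, -1/4)ᵀ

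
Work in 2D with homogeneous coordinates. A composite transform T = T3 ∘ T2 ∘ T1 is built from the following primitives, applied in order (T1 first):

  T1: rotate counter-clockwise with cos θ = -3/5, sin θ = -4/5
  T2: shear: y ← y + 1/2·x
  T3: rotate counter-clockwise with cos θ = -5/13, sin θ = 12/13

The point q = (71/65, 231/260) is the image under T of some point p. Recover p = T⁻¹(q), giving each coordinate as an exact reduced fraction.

T1 = [-3/5 4/5 0; -4/5 -3/5 0; 0 0 1]
T2·T1 = [-3/5 4/5 0; -11/10 -1/5 0; 0 0 1]
T3·…·T1 = [81/65 -8/65 0; -17/130 53/65 0; 0 0 1]
det M = 1; M⁻¹ = [53/65 8/65 0; 17/130 81/65 0; 0 0 1]
M⁻¹ · (71/65, 231/260)ᵀ = (1, 5/4)ᵀ

p = (1, 5/4)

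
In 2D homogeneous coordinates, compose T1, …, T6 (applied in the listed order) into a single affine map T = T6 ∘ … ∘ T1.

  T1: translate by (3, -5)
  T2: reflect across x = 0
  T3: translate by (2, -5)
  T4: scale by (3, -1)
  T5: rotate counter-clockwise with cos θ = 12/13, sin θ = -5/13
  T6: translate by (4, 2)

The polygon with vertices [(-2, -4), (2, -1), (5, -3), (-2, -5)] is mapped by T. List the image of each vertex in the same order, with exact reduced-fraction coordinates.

image vertices: (158/13, 179/13), (-1/13, 203/13), (-99/13, 272/13), (163/13, 191/13)

T1 translate by (3, -5): (-2, -4) → (1, -9); (2, -1) → (5, -6); (5, -3) → (8, -8); (-2, -5) → (1, -10)
T2 reflect across x = 0: (1, -9) → (-1, -9); (5, -6) → (-5, -6); (8, -8) → (-8, -8); (1, -10) → (-1, -10)
T3 translate by (2, -5): (-1, -9) → (1, -14); (-5, -6) → (-3, -11); (-8, -8) → (-6, -13); (-1, -10) → (1, -15)
T4 scale by (3, -1): (1, -14) → (3, 14); (-3, -11) → (-9, 11); (-6, -13) → (-18, 13); (1, -15) → (3, 15)
T5 rotate counter-clockwise with cos θ = 12/13, sin θ = -5/13: (3, 14) → (106/13, 153/13); (-9, 11) → (-53/13, 177/13); (-18, 13) → (-151/13, 246/13); (3, 15) → (111/13, 165/13)
T6 translate by (4, 2): (106/13, 153/13) → (158/13, 179/13); (-53/13, 177/13) → (-1/13, 203/13); (-151/13, 246/13) → (-99/13, 272/13); (111/13, 165/13) → (163/13, 191/13)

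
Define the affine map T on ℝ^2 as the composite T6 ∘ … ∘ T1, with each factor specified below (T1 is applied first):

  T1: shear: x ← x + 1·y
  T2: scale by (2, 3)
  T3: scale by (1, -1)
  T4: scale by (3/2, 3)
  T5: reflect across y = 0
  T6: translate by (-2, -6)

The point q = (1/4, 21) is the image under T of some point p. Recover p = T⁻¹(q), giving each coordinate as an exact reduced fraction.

T1 = [1 1 0; 0 1 0; 0 0 1]
T2·T1 = [2 2 0; 0 3 0; 0 0 1]
T3·…·T1 = [2 2 0; 0 -3 0; 0 0 1]
T4·…·T1 = [3 3 0; 0 -9 0; 0 0 1]
T5·…·T1 = [3 3 0; 0 9 0; 0 0 1]
T6·…·T1 = [3 3 -2; 0 9 -6; 0 0 1]
det M = 27; M⁻¹ = [1/3 -1/9 0; 0 1/9 2/3; 0 0 1]
M⁻¹ · (1/4, 21)ᵀ = (-9/4, 3)ᵀ

p = (-9/4, 3)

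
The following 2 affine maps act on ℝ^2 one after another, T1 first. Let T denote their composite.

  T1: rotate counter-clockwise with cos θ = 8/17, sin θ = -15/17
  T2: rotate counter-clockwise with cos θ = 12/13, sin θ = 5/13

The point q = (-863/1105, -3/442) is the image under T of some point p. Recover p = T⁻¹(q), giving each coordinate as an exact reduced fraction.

T1 = [8/17 15/17 0; -15/17 8/17 0; 0 0 1]
T2·T1 = [171/221 140/221 0; -140/221 171/221 0; 0 0 1]
det M = 1; M⁻¹ = [171/221 -140/221 0; 140/221 171/221 0; 0 0 1]
M⁻¹ · (-863/1105, -3/442)ᵀ = (-3/5, -1/2)ᵀ

p = (-3/5, -1/2)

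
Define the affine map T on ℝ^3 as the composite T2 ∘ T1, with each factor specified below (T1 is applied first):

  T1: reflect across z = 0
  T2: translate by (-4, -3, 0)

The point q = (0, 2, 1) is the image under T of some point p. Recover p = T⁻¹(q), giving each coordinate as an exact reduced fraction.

p = (4, 5, -1)

T1 = [1 0 0 0; 0 1 0 0; 0 0 -1 0; 0 0 0 1]
T2·T1 = [1 0 0 -4; 0 1 0 -3; 0 0 -1 0; 0 0 0 1]
det M = -1; M⁻¹ = [1 0 0 4; 0 1 0 3; 0 0 -1 0; 0 0 0 1]
M⁻¹ · (0, 2, 1)ᵀ = (4, 5, -1)ᵀ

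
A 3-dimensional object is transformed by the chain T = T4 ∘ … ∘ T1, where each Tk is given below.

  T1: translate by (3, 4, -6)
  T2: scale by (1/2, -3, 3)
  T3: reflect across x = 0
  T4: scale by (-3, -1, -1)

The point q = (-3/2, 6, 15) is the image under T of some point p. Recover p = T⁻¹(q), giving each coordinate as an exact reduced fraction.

p = (-4, -2, 1)

T1 = [1 0 0 3; 0 1 0 4; 0 0 1 -6; 0 0 0 1]
T2·T1 = [1/2 0 0 3/2; 0 -3 0 -12; 0 0 3 -18; 0 0 0 1]
T3·…·T1 = [-1/2 0 0 -3/2; 0 -3 0 -12; 0 0 3 -18; 0 0 0 1]
T4·…·T1 = [3/2 0 0 9/2; 0 3 0 12; 0 0 -3 18; 0 0 0 1]
det M = -27/2; M⁻¹ = [2/3 0 0 -3; 0 1/3 0 -4; 0 0 -1/3 6; 0 0 0 1]
M⁻¹ · (-3/2, 6, 15)ᵀ = (-4, -2, 1)ᵀ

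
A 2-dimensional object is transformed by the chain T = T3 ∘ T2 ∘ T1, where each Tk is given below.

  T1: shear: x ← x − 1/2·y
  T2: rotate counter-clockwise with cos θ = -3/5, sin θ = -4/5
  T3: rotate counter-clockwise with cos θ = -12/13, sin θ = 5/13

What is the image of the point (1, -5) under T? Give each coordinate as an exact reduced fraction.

T(p) = (361/65, -329/130)

T1 shear: x ← x − 1/2·y: (1, -5) → (7/2, -5)
T2 rotate counter-clockwise with cos θ = -3/5, sin θ = -4/5: (7/2, -5) → (-61/10, 1/5)
T3 rotate counter-clockwise with cos θ = -12/13, sin θ = 5/13: (-61/10, 1/5) → (361/65, -329/130)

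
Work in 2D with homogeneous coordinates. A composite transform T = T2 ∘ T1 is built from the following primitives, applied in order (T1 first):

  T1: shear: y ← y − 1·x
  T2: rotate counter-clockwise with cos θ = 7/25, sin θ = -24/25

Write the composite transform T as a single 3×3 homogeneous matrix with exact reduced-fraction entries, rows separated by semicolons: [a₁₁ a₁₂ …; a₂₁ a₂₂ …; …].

T1 = [1 0 0; -1 1 0; 0 0 1]
T2·T1 = [-17/25 24/25 0; -31/25 7/25 0; 0 0 1]

T = [-17/25 24/25 0; -31/25 7/25 0; 0 0 1]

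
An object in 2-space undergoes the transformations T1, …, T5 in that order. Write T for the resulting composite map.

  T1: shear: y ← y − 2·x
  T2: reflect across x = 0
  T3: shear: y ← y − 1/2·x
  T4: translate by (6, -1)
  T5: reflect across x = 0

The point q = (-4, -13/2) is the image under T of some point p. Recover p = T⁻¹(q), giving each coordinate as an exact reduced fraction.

T1 = [1 0 0; -2 1 0; 0 0 1]
T2·T1 = [-1 0 0; -2 1 0; 0 0 1]
T3·…·T1 = [-1 0 0; -3/2 1 0; 0 0 1]
T4·…·T1 = [-1 0 6; -3/2 1 -1; 0 0 1]
T5·…·T1 = [1 0 -6; -3/2 1 -1; 0 0 1]
det M = 1; M⁻¹ = [1 0 6; 3/2 1 10; 0 0 1]
M⁻¹ · (-4, -13/2)ᵀ = (2, -5/2)ᵀ

p = (2, -5/2)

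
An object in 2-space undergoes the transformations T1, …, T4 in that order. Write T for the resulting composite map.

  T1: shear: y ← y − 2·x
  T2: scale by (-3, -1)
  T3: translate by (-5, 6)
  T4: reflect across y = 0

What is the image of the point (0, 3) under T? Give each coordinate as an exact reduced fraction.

T1 shear: y ← y − 2·x: (0, 3) → (0, 3)
T2 scale by (-3, -1): (0, 3) → (0, -3)
T3 translate by (-5, 6): (0, -3) → (-5, 3)
T4 reflect across y = 0: (-5, 3) → (-5, -3)

T(p) = (-5, -3)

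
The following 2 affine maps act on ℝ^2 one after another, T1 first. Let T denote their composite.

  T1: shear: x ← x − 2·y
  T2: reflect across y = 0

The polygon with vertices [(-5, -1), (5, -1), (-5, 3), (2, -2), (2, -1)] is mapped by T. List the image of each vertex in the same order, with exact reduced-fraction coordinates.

T1 shear: x ← x − 2·y: (-5, -1) → (-3, -1); (5, -1) → (7, -1); (-5, 3) → (-11, 3); (2, -2) → (6, -2); (2, -1) → (4, -1)
T2 reflect across y = 0: (-3, -1) → (-3, 1); (7, -1) → (7, 1); (-11, 3) → (-11, -3); (6, -2) → (6, 2); (4, -1) → (4, 1)

image vertices: (-3, 1), (7, 1), (-11, -3), (6, 2), (4, 1)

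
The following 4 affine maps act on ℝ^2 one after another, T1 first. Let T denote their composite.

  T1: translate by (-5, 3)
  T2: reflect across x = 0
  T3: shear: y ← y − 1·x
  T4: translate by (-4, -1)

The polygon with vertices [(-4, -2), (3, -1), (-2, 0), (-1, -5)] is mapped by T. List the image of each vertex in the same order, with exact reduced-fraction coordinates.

T1 translate by (-5, 3): (-4, -2) → (-9, 1); (3, -1) → (-2, 2); (-2, 0) → (-7, 3); (-1, -5) → (-6, -2)
T2 reflect across x = 0: (-9, 1) → (9, 1); (-2, 2) → (2, 2); (-7, 3) → (7, 3); (-6, -2) → (6, -2)
T3 shear: y ← y − 1·x: (9, 1) → (9, -8); (2, 2) → (2, 0); (7, 3) → (7, -4); (6, -2) → (6, -8)
T4 translate by (-4, -1): (9, -8) → (5, -9); (2, 0) → (-2, -1); (7, -4) → (3, -5); (6, -8) → (2, -9)

image vertices: (5, -9), (-2, -1), (3, -5), (2, -9)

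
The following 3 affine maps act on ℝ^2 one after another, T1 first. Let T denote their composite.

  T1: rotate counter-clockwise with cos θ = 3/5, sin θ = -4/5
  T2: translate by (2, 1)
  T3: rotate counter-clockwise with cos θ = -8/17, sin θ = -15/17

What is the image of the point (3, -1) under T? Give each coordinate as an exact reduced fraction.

T1 rotate counter-clockwise with cos θ = 3/5, sin θ = -4/5: (3, -1) → (1, -3)
T2 translate by (2, 1): (1, -3) → (3, -2)
T3 rotate counter-clockwise with cos θ = -8/17, sin θ = -15/17: (3, -2) → (-54/17, -29/17)

T(p) = (-54/17, -29/17)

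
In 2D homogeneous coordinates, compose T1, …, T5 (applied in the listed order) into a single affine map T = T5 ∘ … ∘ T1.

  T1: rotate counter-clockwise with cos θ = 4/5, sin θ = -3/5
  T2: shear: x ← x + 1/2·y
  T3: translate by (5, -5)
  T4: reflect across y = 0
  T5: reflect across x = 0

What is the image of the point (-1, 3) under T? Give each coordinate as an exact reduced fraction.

T(p) = (-15/2, 2)

T1 rotate counter-clockwise with cos θ = 4/5, sin θ = -3/5: (-1, 3) → (1, 3)
T2 shear: x ← x + 1/2·y: (1, 3) → (5/2, 3)
T3 translate by (5, -5): (5/2, 3) → (15/2, -2)
T4 reflect across y = 0: (15/2, -2) → (15/2, 2)
T5 reflect across x = 0: (15/2, 2) → (-15/2, 2)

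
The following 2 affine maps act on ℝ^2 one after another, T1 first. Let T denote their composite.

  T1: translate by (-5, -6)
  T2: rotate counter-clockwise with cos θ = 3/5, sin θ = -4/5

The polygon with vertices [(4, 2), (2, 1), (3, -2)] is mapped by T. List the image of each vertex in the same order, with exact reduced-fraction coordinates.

image vertices: (-19/5, -8/5), (-29/5, -3/5), (-38/5, -16/5)

T1 translate by (-5, -6): (4, 2) → (-1, -4); (2, 1) → (-3, -5); (3, -2) → (-2, -8)
T2 rotate counter-clockwise with cos θ = 3/5, sin θ = -4/5: (-1, -4) → (-19/5, -8/5); (-3, -5) → (-29/5, -3/5); (-2, -8) → (-38/5, -16/5)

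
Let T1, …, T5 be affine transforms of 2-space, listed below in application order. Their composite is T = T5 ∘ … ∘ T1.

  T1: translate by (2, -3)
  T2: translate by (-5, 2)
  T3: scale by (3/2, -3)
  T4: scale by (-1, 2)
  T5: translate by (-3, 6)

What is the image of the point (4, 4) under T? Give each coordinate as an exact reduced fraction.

T(p) = (-9/2, -12)

T1 translate by (2, -3): (4, 4) → (6, 1)
T2 translate by (-5, 2): (6, 1) → (1, 3)
T3 scale by (3/2, -3): (1, 3) → (3/2, -9)
T4 scale by (-1, 2): (3/2, -9) → (-3/2, -18)
T5 translate by (-3, 6): (-3/2, -18) → (-9/2, -12)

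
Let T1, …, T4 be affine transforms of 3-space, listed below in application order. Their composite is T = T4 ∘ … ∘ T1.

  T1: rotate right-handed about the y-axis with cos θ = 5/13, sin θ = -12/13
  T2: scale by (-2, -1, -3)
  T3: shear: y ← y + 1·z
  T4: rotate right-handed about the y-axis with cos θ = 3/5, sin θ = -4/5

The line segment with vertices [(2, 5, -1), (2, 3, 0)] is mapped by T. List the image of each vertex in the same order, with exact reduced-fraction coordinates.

T1 rotate right-handed about the y-axis with cos θ = 5/13, sin θ = -12/13: (2, 5, -1) → (22/13, 5, 19/13); (2, 3, 0) → (10/13, 3, 24/13)
T2 scale by (-2, -1, -3): (22/13, 5, 19/13) → (-44/13, -5, -57/13); (10/13, 3, 24/13) → (-20/13, -3, -72/13)
T3 shear: y ← y + 1·z: (-44/13, -5, -57/13) → (-44/13, -122/13, -57/13); (-20/13, -3, -72/13) → (-20/13, -111/13, -72/13)
T4 rotate right-handed about the y-axis with cos θ = 3/5, sin θ = -4/5: (-44/13, -122/13, -57/13) → (96/65, -122/13, -347/65); (-20/13, -111/13, -72/13) → (228/65, -111/13, -296/65)

image vertices: (96/65, -122/13, -347/65), (228/65, -111/13, -296/65)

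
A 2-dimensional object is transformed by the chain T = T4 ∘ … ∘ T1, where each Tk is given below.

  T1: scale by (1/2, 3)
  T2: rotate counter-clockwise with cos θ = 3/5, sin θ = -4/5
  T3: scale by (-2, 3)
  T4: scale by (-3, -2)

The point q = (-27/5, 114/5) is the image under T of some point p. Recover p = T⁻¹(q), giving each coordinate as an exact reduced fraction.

p = (5, -1)

T1 = [1/2 0 0; 0 3 0; 0 0 1]
T2·T1 = [3/10 12/5 0; -2/5 9/5 0; 0 0 1]
T3·…·T1 = [-3/5 -24/5 0; -6/5 27/5 0; 0 0 1]
T4·…·T1 = [9/5 72/5 0; 12/5 -54/5 0; 0 0 1]
det M = -54; M⁻¹ = [1/5 4/15 0; 2/45 -1/30 0; 0 0 1]
M⁻¹ · (-27/5, 114/5)ᵀ = (5, -1)ᵀ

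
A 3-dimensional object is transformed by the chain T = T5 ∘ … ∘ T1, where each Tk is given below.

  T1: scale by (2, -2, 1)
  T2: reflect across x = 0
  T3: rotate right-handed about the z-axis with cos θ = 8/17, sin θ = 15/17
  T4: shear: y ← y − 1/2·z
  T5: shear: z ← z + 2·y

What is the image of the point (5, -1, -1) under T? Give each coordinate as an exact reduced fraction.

T1 scale by (2, -2, 1): (5, -1, -1) → (10, 2, -1)
T2 reflect across x = 0: (10, 2, -1) → (-10, 2, -1)
T3 rotate right-handed about the z-axis with cos θ = 8/17, sin θ = 15/17: (-10, 2, -1) → (-110/17, -134/17, -1)
T4 shear: y ← y − 1/2·z: (-110/17, -134/17, -1) → (-110/17, -251/34, -1)
T5 shear: z ← z + 2·y: (-110/17, -251/34, -1) → (-110/17, -251/34, -268/17)

T(p) = (-110/17, -251/34, -268/17)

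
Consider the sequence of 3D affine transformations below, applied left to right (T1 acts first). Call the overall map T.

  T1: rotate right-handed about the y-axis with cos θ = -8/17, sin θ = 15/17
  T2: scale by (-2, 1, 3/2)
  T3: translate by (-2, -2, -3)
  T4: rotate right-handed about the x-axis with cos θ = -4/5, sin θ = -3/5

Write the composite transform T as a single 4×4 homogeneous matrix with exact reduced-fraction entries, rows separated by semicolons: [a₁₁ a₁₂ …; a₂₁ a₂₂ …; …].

T1 = [-8/17 0 15/17 0; 0 1 0 0; -15/17 0 -8/17 0; 0 0 0 1]
T2·T1 = [16/17 0 -30/17 0; 0 1 0 0; -45/34 0 -12/17 0; 0 0 0 1]
T3·…·T1 = [16/17 0 -30/17 -2; 0 1 0 -2; -45/34 0 -12/17 -3; 0 0 0 1]
T4·…·T1 = [16/17 0 -30/17 -2; -27/34 -4/5 -36/85 -1/5; 18/17 -3/5 48/85 18/5; 0 0 0 1]

T = [16/17 0 -30/17 -2; -27/34 -4/5 -36/85 -1/5; 18/17 -3/5 48/85 18/5; 0 0 0 1]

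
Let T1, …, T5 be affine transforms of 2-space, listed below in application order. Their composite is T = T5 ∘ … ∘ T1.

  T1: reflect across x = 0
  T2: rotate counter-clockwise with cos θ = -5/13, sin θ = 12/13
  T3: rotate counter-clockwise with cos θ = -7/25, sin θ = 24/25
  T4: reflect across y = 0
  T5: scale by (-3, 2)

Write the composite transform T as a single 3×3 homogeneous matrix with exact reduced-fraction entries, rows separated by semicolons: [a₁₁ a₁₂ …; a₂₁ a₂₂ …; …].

T = [-759/325 -612/325 0; -408/325 506/325 0; 0 0 1]

T1 = [-1 0 0; 0 1 0; 0 0 1]
T2·T1 = [5/13 -12/13 0; -12/13 -5/13 0; 0 0 1]
T3·…·T1 = [253/325 204/325 0; 204/325 -253/325 0; 0 0 1]
T4·…·T1 = [253/325 204/325 0; -204/325 253/325 0; 0 0 1]
T5·…·T1 = [-759/325 -612/325 0; -408/325 506/325 0; 0 0 1]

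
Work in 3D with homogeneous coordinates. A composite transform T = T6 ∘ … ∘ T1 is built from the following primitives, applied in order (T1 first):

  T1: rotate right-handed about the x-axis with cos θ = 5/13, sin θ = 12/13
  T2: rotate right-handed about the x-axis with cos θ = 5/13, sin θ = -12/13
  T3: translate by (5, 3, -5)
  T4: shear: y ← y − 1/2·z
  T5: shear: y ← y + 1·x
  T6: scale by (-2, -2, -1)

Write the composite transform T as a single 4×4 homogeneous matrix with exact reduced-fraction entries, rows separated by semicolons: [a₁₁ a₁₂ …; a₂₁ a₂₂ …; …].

T = [-2 0 0 -10; -2 -2 1 -21; 0 0 -1 5; 0 0 0 1]

T1 = [1 0 0 0; 0 5/13 -12/13 0; 0 12/13 5/13 0; 0 0 0 1]
T2·T1 = [1 0 0 0; 0 1 0 0; 0 0 1 0; 0 0 0 1]
T3·…·T1 = [1 0 0 5; 0 1 0 3; 0 0 1 -5; 0 0 0 1]
T4·…·T1 = [1 0 0 5; 0 1 -1/2 11/2; 0 0 1 -5; 0 0 0 1]
T5·…·T1 = [1 0 0 5; 1 1 -1/2 21/2; 0 0 1 -5; 0 0 0 1]
T6·…·T1 = [-2 0 0 -10; -2 -2 1 -21; 0 0 -1 5; 0 0 0 1]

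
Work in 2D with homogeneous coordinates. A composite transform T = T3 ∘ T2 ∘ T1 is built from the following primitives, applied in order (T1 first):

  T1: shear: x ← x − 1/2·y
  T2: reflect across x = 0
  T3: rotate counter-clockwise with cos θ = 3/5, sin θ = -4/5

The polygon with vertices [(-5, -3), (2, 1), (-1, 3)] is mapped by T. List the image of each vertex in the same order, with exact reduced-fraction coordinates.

image vertices: (-3/10, -23/5), (-1/10, 9/5), (39/10, -1/5)

T1 shear: x ← x − 1/2·y: (-5, -3) → (-7/2, -3); (2, 1) → (3/2, 1); (-1, 3) → (-5/2, 3)
T2 reflect across x = 0: (-7/2, -3) → (7/2, -3); (3/2, 1) → (-3/2, 1); (-5/2, 3) → (5/2, 3)
T3 rotate counter-clockwise with cos θ = 3/5, sin θ = -4/5: (7/2, -3) → (-3/10, -23/5); (-3/2, 1) → (-1/10, 9/5); (5/2, 3) → (39/10, -1/5)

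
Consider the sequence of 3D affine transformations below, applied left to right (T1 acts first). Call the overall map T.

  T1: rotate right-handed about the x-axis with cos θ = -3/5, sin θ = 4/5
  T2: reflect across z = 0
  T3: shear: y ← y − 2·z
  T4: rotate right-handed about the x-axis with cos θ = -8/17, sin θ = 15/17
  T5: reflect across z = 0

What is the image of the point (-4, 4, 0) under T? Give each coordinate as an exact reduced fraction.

T(p) = (-4, 16/17, -428/85)

T1 rotate right-handed about the x-axis with cos θ = -3/5, sin θ = 4/5: (-4, 4, 0) → (-4, -12/5, 16/5)
T2 reflect across z = 0: (-4, -12/5, 16/5) → (-4, -12/5, -16/5)
T3 shear: y ← y − 2·z: (-4, -12/5, -16/5) → (-4, 4, -16/5)
T4 rotate right-handed about the x-axis with cos θ = -8/17, sin θ = 15/17: (-4, 4, -16/5) → (-4, 16/17, 428/85)
T5 reflect across z = 0: (-4, 16/17, 428/85) → (-4, 16/17, -428/85)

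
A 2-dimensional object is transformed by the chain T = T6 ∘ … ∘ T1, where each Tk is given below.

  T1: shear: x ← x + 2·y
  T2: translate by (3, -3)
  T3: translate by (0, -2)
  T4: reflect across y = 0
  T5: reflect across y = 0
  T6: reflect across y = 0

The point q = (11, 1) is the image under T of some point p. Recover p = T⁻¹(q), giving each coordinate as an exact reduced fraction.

p = (0, 4)

T1 = [1 2 0; 0 1 0; 0 0 1]
T2·T1 = [1 2 3; 0 1 -3; 0 0 1]
T3·…·T1 = [1 2 3; 0 1 -5; 0 0 1]
T4·…·T1 = [1 2 3; 0 -1 5; 0 0 1]
T5·…·T1 = [1 2 3; 0 1 -5; 0 0 1]
T6·…·T1 = [1 2 3; 0 -1 5; 0 0 1]
det M = -1; M⁻¹ = [1 2 -13; 0 -1 5; 0 0 1]
M⁻¹ · (11, 1)ᵀ = (0, 4)ᵀ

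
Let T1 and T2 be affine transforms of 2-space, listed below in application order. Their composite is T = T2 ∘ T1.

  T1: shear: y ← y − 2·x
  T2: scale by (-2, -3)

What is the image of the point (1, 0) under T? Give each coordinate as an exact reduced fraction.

T(p) = (-2, 6)

T1 shear: y ← y − 2·x: (1, 0) → (1, -2)
T2 scale by (-2, -3): (1, -2) → (-2, 6)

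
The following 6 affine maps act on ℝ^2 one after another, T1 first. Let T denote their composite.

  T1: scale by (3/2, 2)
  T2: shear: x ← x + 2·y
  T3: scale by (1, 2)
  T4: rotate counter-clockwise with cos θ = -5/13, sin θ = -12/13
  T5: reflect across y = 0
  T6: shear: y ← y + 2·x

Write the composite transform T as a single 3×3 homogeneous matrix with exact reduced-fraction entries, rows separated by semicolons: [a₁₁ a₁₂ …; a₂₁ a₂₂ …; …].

T = [-15/26 28/13 0; 3/13 124/13 0; 0 0 1]

T1 = [3/2 0 0; 0 2 0; 0 0 1]
T2·T1 = [3/2 4 0; 0 2 0; 0 0 1]
T3·…·T1 = [3/2 4 0; 0 4 0; 0 0 1]
T4·…·T1 = [-15/26 28/13 0; -18/13 -68/13 0; 0 0 1]
T5·…·T1 = [-15/26 28/13 0; 18/13 68/13 0; 0 0 1]
T6·…·T1 = [-15/26 28/13 0; 3/13 124/13 0; 0 0 1]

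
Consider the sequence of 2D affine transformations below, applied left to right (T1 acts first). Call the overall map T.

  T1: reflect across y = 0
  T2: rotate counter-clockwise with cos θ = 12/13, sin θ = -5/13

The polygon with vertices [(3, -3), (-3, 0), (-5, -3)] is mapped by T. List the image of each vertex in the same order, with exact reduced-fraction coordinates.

image vertices: (51/13, 21/13), (-36/13, 15/13), (-45/13, 61/13)

T1 reflect across y = 0: (3, -3) → (3, 3); (-3, 0) → (-3, 0); (-5, -3) → (-5, 3)
T2 rotate counter-clockwise with cos θ = 12/13, sin θ = -5/13: (3, 3) → (51/13, 21/13); (-3, 0) → (-36/13, 15/13); (-5, 3) → (-45/13, 61/13)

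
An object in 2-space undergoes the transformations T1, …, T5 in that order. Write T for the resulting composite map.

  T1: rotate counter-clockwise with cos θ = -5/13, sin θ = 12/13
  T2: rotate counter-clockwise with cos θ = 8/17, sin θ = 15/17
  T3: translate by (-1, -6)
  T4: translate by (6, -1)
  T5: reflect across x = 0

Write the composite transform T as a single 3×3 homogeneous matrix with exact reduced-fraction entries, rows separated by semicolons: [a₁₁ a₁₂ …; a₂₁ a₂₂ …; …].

T = [220/221 21/221 -5; 21/221 -220/221 -7; 0 0 1]

T1 = [-5/13 -12/13 0; 12/13 -5/13 0; 0 0 1]
T2·T1 = [-220/221 -21/221 0; 21/221 -220/221 0; 0 0 1]
T3·…·T1 = [-220/221 -21/221 -1; 21/221 -220/221 -6; 0 0 1]
T4·…·T1 = [-220/221 -21/221 5; 21/221 -220/221 -7; 0 0 1]
T5·…·T1 = [220/221 21/221 -5; 21/221 -220/221 -7; 0 0 1]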